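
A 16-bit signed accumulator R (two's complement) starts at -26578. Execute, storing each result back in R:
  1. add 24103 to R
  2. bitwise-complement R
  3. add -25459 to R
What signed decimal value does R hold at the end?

-22985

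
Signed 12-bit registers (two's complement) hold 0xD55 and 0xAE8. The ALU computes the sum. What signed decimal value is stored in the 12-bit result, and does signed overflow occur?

0xD55 = 110101010101 = -683 (signed)
0xAE8 = 101011101000 = -1304 (signed)
  110101010101
+ 101011101000
= 100000111101  (discard carry-out 1)
Result 100000111101: MSB = 1 → 2109 − 4096 = -1987.
Both addends are negative and so is the stored result: no signed overflow.

-1987; no overflow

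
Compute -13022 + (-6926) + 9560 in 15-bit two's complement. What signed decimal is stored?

-10388

-13022 + (-6926) = -19948 → wraps to 12820 (011001000010100)
12820 + 9560 = 22380 → wraps to -10388 (101011101101100)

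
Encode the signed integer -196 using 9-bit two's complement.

100111100

|-196| = 196 = 011000100 in 9 bits.
Invert the bits: 100111011. Add 1: 100111100.
Check: 100111100 reads as 316 − 512 = -196.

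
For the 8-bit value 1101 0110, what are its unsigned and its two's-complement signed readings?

Unsigned: 11010110 = 214.
Signed: MSB=1 → 214 − 256 = -42.

unsigned = 214, signed = -42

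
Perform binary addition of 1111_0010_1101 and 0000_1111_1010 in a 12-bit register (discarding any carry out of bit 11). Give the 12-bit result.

000000100111

  111100101101
+ 000011111010
= 000000100111  (discard carry-out 1)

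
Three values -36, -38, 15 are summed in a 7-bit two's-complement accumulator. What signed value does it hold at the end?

-36 + (-38) = -74 → wraps to 54 (0110110)
54 + 15 = 69 → wraps to -59 (1000101)

-59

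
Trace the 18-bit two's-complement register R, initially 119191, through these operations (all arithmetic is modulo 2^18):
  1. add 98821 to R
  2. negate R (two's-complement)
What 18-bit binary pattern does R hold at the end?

Start: R = 119191 = 011101000110010111.
R = 119191 + 98821 = 218012; wraps to -44132 = 110101001110011100
R = −(-44132) = 44132 = 001010110001100100

001010110001100100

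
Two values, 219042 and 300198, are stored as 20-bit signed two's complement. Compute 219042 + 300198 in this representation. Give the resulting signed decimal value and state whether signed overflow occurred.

519240; no overflow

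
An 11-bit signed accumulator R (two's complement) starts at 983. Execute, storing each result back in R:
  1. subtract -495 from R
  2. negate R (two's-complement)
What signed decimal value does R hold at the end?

Start: R = 983 = 01111010111.
R = 983 − (-495) = 1478; wraps to -570 = 10111000110
R = −(-570) = 570 = 01000111010

570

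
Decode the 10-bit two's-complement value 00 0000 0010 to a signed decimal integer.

MSB is 0, so the value is non-negative: 0000000010 = 2.

2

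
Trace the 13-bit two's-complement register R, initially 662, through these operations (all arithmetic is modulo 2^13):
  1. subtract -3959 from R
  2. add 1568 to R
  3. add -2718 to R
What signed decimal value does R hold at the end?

Start: R = 662 = 0001010010110.
R = 662 − (-3959) = 4621; wraps to -3571 = 1001000001101
R = -3571 + 1568 = -2003 = 1100000101101
R = -2003 + (-2718) = -4721; wraps to 3471 = 0110110001111

3471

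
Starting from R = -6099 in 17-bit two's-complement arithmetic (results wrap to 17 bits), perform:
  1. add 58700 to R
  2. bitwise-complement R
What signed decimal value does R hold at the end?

Start: R = -6099 = 11110100000101101.
R = -6099 + 58700 = 52601 = 01100110101111001
R = NOT 01100110101111001 = 10011001010000110 = -52602

-52602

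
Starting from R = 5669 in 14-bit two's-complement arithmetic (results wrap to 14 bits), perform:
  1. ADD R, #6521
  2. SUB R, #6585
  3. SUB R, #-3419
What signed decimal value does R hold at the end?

Start: R = 5669 = 01011000100101.
R = 5669 + 6521 = 12190; wraps to -4194 = 10111110011110
R = -4194 − 6585 = -10779; wraps to 5605 = 01010111100101
R = 5605 − (-3419) = 9024; wraps to -7360 = 10001101000000

-7360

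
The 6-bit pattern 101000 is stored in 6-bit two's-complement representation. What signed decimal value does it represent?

-24

MSB is 1, so the value is negative.
Invert: 010111. Add 1: 011000 = 24. So the value is −24.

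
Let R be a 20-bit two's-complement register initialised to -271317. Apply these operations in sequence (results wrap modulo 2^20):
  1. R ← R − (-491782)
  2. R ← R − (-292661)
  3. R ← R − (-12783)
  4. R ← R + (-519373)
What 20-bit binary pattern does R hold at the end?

00000001100110001000

Start: R = -271317 = 10111101110000101011.
R = -271317 − (-491782) = 220465 = 00110101110100110001
R = 220465 − (-292661) = 513126 = 01111101010001100110
R = 513126 − (-12783) = 525909; wraps to -522667 = 10000000011001010101
R = -522667 + (-519373) = -1042040; wraps to 6536 = 00000001100110001000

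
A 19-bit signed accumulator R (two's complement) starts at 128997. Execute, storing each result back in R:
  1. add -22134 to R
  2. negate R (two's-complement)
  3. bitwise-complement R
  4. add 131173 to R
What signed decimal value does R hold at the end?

238035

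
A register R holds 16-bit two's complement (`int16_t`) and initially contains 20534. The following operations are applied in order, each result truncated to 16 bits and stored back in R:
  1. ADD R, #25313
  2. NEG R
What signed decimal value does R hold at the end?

Start: R = 20534 = 0101000000110110.
R = 20534 + 25313 = 45847; wraps to -19689 = 1011001100010111
R = −(-19689) = 19689 = 0100110011101001

19689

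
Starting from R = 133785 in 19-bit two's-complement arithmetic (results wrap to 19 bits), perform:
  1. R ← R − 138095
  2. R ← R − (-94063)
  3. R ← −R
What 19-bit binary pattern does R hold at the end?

1101010000101100111

Start: R = 133785 = 0100000101010011001.
R = 133785 − 138095 = -4310 = 1111110111100101010
R = -4310 − (-94063) = 89753 = 0010101111010011001
R = −(89753) = -89753 = 1101010000101100111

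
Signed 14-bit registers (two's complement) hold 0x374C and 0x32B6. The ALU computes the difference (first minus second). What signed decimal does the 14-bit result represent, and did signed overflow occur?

1174; no overflow

0x374C = 11011101001100 = -2228 (signed)
0x32B6 = 11001010110110 = -3402 (signed)
Subtract via negate-and-add: invert 11001010110110 + 1 = 00110101001010 (i.e. 3402).
  11011101001100
+ 00110101001010
= 00010010010110  (discard carry-out 1)
Result 00010010010110: MSB = 0 → value 1174.
Addends (after negating the subtrahend) have opposite signs, so signed overflow cannot occur.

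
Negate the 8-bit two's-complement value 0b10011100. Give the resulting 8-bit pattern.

01100100

Invert: 01100011. Add 1: 01100100.
Check: 10011100 = -100, 01100100 = 100.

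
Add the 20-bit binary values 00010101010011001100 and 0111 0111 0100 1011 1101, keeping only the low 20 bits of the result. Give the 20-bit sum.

10001100100110001001

  00010101010011001100
+ 01110111010010111101
= 10001100100110001001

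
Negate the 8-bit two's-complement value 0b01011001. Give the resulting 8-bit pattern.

10100111

Invert: 10100110. Add 1: 10100111.
Check: 01011001 = 89, 10100111 = -89.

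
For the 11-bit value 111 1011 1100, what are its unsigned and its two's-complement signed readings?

unsigned = 1980, signed = -68

Unsigned: 11110111100 = 1980.
Signed: MSB=1 → 1980 − 2048 = -68.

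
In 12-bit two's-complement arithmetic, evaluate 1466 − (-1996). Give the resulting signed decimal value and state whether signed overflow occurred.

-634; overflow

1466 → 010110111010
-1996 → 100000110100
Subtract via negate-and-add: invert 100000110100 + 1 = 011111001100 (i.e. 1996).
  010110111010
+ 011111001100
= 110110000110
Result 110110000110: MSB = 1 → 3462 − 4096 = -634.
Both addends (after negating the subtrahend) are non-negative but the stored result is negative: signed overflow. The true value 1466 − (-1996) = 3462 lies outside [-2048, 2047].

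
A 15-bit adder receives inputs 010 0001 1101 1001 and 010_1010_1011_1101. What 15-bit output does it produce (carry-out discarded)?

  010000111011001
+ 010101010111101
= 100110010010110

100110010010110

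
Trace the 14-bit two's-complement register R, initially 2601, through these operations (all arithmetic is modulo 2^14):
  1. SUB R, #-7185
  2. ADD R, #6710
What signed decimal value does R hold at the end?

112

Start: R = 2601 = 00101000101001.
R = 2601 − (-7185) = 9786; wraps to -6598 = 10011000111010
R = -6598 + 6710 = 112 = 00000001110000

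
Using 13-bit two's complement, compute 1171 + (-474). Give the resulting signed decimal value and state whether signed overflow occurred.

1171 → 0010010010011
-474 → 1111000100110
  0010010010011
+ 1111000100110
= 0001010111001  (discard carry-out 1)
Result 0001010111001: MSB = 0 → value 697.
Addends have opposite signs, so signed overflow cannot occur.

697; no overflow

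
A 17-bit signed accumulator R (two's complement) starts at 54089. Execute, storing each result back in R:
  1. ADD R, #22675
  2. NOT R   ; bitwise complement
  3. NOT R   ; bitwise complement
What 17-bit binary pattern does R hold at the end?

10010101111011100

Start: R = 54089 = 01101001101001001.
R = 54089 + 22675 = 76764; wraps to -54308 = 10010101111011100
R = NOT 10010101111011100 = 01101010000100011 = 54307
R = NOT 01101010000100011 = 10010101111011100 = -54308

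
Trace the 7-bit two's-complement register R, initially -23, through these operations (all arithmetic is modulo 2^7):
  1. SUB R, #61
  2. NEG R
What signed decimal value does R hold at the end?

Start: R = -23 = 1101001.
R = -23 − 61 = -84; wraps to 44 = 0101100
R = −(44) = -44 = 1010100

-44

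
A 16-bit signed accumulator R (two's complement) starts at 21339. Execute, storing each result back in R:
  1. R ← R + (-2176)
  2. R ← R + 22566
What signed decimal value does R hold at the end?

Start: R = 21339 = 0101001101011011.
R = 21339 + (-2176) = 19163 = 0100101011011011
R = 19163 + 22566 = 41729; wraps to -23807 = 1010001100000001

-23807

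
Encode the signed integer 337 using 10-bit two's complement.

337 is non-negative, so write it directly in 10 bits: 0101010001.

0101010001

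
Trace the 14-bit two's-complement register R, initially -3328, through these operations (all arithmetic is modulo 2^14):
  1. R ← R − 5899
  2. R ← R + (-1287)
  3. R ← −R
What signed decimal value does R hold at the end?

-5870

Start: R = -3328 = 11001100000000.
R = -3328 − 5899 = -9227; wraps to 7157 = 01101111110101
R = 7157 + (-1287) = 5870 = 01011011101110
R = −(5870) = -5870 = 10100100010010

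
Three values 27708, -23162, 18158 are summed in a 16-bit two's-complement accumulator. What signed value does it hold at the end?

22704

27708 + (-23162) = 4546 (0001000111000010)
4546 + 18158 = 22704 (0101100010110000)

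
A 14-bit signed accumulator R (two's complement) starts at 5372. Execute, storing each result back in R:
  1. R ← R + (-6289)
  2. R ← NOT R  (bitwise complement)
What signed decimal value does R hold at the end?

Start: R = 5372 = 01010011111100.
R = 5372 + (-6289) = -917 = 11110001101011
R = NOT 11110001101011 = 00001110010100 = 916

916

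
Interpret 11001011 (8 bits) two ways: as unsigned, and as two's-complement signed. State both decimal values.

Unsigned: 11001011 = 203.
Signed: MSB=1 → 203 − 256 = -53.

unsigned = 203, signed = -53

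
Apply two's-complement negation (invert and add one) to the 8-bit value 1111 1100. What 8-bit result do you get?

00000100

Invert: 00000011. Add 1: 00000100.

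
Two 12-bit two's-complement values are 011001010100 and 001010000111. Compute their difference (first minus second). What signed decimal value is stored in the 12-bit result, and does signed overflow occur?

973; no overflow

011001010100 = 1620 (signed)
001010000111 = 647 (signed)
Subtract via negate-and-add: invert 001010000111 + 1 = 110101111001 (i.e. -647).
  011001010100
+ 110101111001
= 001111001101  (discard carry-out 1)
Result 001111001101: MSB = 0 → value 973.
Addends (after negating the subtrahend) have opposite signs, so signed overflow cannot occur.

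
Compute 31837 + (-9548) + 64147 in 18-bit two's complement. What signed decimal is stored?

31837 + (-9548) = 22289 (000101011100010001)
22289 + 64147 = 86436 (010101000110100100)

86436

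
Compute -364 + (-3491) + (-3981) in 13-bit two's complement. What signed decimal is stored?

-364 + (-3491) = -3855 (1000011110001)
-3855 + (-3981) = -7836 → wraps to 356 (0000101100100)

356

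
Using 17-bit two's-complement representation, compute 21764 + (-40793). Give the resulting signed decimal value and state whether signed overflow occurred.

21764 → 00101010100000100
-40793 → 10110000010100111
  00101010100000100
+ 10110000010100111
= 11011010110101011
Result 11011010110101011: MSB = 1 → 112043 − 131072 = -19029.
Addends have opposite signs, so signed overflow cannot occur.

-19029; no overflow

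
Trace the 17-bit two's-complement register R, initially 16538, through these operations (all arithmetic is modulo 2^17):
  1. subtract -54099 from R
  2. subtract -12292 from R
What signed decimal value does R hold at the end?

Start: R = 16538 = 00100000010011010.
R = 16538 − (-54099) = 70637; wraps to -60435 = 10001001111101101
R = -60435 − (-12292) = -48143 = 10100001111110001

-48143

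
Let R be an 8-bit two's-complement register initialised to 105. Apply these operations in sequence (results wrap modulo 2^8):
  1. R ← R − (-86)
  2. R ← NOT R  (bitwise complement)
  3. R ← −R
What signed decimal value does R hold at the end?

Start: R = 105 = 01101001.
R = 105 − (-86) = 191; wraps to -65 = 10111111
R = NOT 10111111 = 01000000 = 64
R = −(64) = -64 = 11000000

-64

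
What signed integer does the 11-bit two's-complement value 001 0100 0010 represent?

322

MSB is 0, so the value is non-negative: 00101000010 = 322.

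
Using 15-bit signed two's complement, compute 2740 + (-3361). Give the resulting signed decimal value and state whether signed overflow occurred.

2740 → 000101010110100
-3361 → 111001011011111
  000101010110100
+ 111001011011111
= 111110110010011
Result 111110110010011: MSB = 1 → 32147 − 32768 = -621.
Addends have opposite signs, so signed overflow cannot occur.

-621; no overflow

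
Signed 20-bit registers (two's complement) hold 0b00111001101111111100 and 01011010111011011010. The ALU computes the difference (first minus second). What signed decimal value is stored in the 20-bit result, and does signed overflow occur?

-135902; no overflow

0b00111001101111111100 → 00111001101111111100 = 236540 (signed)
01011010111011011010 = 372442 (signed)
Subtract via negate-and-add: invert 01011010111011011010 + 1 = 10100101000100100110 (i.e. -372442).
  00111001101111111100
+ 10100101000100100110
= 11011110110100100010
Result 11011110110100100010: MSB = 1 → 912674 − 1048576 = -135902.
Addends (after negating the subtrahend) have opposite signs, so signed overflow cannot occur.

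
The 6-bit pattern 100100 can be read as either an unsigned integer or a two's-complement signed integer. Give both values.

unsigned = 36, signed = -28

Unsigned: 100100 = 36.
Signed: MSB=1 → 36 − 64 = -28.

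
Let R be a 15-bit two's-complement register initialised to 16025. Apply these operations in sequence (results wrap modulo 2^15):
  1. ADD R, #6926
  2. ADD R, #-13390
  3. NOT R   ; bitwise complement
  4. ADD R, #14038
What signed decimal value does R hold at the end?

4476

Start: R = 16025 = 011111010011001.
R = 16025 + 6926 = 22951; wraps to -9817 = 101100110100111
R = -9817 + (-13390) = -23207; wraps to 9561 = 010010101011001
R = NOT 010010101011001 = 101101010100110 = -9562
R = -9562 + 14038 = 4476 = 001000101111100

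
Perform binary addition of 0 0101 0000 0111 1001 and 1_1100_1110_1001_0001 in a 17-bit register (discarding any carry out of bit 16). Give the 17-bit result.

00001111100001010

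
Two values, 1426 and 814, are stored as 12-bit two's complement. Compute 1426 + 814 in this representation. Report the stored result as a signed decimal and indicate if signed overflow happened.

-1856; overflow

1426 → 010110010010
814 → 001100101110
  010110010010
+ 001100101110
= 100011000000
Result 100011000000: MSB = 1 → 2240 − 4096 = -1856.
Both addends are non-negative but the stored result is negative: signed overflow. The true value 1426 + 814 = 2240 lies outside [-2048, 2047].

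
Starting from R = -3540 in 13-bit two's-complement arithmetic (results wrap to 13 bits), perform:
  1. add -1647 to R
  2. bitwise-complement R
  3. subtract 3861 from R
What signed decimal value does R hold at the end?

Start: R = -3540 = 1001000101100.
R = -3540 + (-1647) = -5187; wraps to 3005 = 0101110111101
R = NOT 0101110111101 = 1010001000010 = -3006
R = -3006 − 3861 = -6867; wraps to 1325 = 0010100101101

1325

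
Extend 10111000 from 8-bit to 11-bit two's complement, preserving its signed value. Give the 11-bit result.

11110111000

MSB of 10111000 is 1; replicate it into the new high bits.
111|10111000 → 11110111000 (still -72).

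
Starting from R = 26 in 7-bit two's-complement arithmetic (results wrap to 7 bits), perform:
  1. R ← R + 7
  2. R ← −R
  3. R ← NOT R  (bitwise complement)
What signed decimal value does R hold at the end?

Start: R = 26 = 0011010.
R = 26 + 7 = 33 = 0100001
R = −(33) = -33 = 1011111
R = NOT 1011111 = 0100000 = 32

32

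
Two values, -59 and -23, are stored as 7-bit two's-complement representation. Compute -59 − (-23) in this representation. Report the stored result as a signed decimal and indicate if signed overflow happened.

-36; no overflow

-59 → 1000101
-23 → 1101001
Subtract via negate-and-add: invert 1101001 + 1 = 0010111 (i.e. 23).
  1000101
+ 0010111
= 1011100
Result 1011100: MSB = 1 → 92 − 128 = -36.
Addends (after negating the subtrahend) have opposite signs, so signed overflow cannot occur.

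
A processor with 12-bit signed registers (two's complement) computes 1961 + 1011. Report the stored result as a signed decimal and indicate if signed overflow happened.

1961 → 011110101001
1011 → 001111110011
  011110101001
+ 001111110011
= 101110011100
Result 101110011100: MSB = 1 → 2972 − 4096 = -1124.
Both addends are non-negative but the stored result is negative: signed overflow. The true value 1961 + 1011 = 2972 lies outside [-2048, 2047].

-1124; overflow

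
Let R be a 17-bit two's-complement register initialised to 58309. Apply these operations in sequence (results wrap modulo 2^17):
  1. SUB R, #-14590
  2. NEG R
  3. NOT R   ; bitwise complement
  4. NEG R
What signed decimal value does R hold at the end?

Start: R = 58309 = 01110001111000101.
R = 58309 − (-14590) = 72899; wraps to -58173 = 10001110011000011
R = −(-58173) = 58173 = 01110001100111101
R = NOT 01110001100111101 = 10001110011000010 = -58174
R = −(-58174) = 58174 = 01110001100111110

58174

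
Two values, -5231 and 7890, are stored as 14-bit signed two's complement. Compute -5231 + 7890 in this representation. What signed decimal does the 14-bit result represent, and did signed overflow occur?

-5231 → 10101110010001
7890 → 01111011010010
  10101110010001
+ 01111011010010
= 00101001100011  (discard carry-out 1)
Result 00101001100011: MSB = 0 → value 2659.
Addends have opposite signs, so signed overflow cannot occur.

2659; no overflow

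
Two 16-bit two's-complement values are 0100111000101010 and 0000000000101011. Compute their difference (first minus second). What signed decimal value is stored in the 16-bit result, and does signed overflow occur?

19967; no overflow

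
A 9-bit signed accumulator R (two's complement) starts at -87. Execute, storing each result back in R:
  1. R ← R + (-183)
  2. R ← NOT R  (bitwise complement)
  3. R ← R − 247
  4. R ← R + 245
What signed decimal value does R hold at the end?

-245

Start: R = -87 = 110101001.
R = -87 + (-183) = -270; wraps to 242 = 011110010
R = NOT 011110010 = 100001101 = -243
R = -243 − 247 = -490; wraps to 22 = 000010110
R = 22 + 245 = 267; wraps to -245 = 100001011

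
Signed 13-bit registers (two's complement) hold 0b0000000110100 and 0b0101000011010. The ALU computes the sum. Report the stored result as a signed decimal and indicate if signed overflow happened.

0b0000000110100 → 0000000110100 = 52 (signed)
0b0101000011010 → 0101000011010 = 2586 (signed)
  0000000110100
+ 0101000011010
= 0101001001110
Result 0101001001110: MSB = 0 → value 2638.
Both addends are non-negative and so is the stored result: no signed overflow.

2638; no overflow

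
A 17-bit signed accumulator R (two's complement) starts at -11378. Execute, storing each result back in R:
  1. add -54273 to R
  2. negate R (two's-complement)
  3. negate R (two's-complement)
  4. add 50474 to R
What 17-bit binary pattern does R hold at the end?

11100010010110111

Start: R = -11378 = 11101001110001110.
R = -11378 + (-54273) = -65651; wraps to 65421 = 01111111110001101
R = −(65421) = -65421 = 10000000001110011
R = −(-65421) = 65421 = 01111111110001101
R = 65421 + 50474 = 115895; wraps to -15177 = 11100010010110111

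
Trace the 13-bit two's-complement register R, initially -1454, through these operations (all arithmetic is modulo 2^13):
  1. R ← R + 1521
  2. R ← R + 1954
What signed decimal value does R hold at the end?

Start: R = -1454 = 1101001010010.
R = -1454 + 1521 = 67 = 0000001000011
R = 67 + 1954 = 2021 = 0011111100101

2021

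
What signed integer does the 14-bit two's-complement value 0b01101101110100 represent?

7028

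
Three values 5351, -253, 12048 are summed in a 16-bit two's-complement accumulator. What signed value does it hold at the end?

17146

5351 + (-253) = 5098 (0001001111101010)
5098 + 12048 = 17146 (0100001011111010)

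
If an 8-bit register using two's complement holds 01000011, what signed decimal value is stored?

67

MSB is 0, so the value is non-negative: 01000011 = 67.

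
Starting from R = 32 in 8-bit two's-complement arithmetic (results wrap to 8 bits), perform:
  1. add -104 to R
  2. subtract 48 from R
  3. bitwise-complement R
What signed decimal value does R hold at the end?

119

Start: R = 32 = 00100000.
R = 32 + (-104) = -72 = 10111000
R = -72 − 48 = -120 = 10001000
R = NOT 10001000 = 01110111 = 119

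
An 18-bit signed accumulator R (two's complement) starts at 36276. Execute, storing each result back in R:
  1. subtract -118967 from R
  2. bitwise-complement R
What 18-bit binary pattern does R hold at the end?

011010000110010100

Start: R = 36276 = 001000110110110100.
R = 36276 − (-118967) = 155243; wraps to -106901 = 100101111001101011
R = NOT 100101111001101011 = 011010000110010100 = 106900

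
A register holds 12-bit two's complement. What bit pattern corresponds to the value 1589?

011000110101

1589 is non-negative, so write it directly in 12 bits: 011000110101.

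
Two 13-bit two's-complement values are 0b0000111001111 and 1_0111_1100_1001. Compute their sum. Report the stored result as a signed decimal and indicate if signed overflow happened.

0b0000111001111 → 0000111001111 = 463 (signed)
1_0111_1100_1001 → 1011111001001 = -2103 (signed)
  0000111001111
+ 1011111001001
= 1100110011000
Result 1100110011000: MSB = 1 → 6552 − 8192 = -1640.
Addends have opposite signs, so signed overflow cannot occur.

-1640; no overflow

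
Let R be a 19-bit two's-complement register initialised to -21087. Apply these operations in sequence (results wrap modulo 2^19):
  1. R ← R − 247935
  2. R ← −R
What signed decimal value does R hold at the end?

-255266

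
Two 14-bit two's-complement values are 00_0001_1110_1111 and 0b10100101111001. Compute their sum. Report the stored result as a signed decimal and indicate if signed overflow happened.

-5272; no overflow

00_0001_1110_1111 → 00000111101111 = 495 (signed)
0b10100101111001 → 10100101111001 = -5767 (signed)
  00000111101111
+ 10100101111001
= 10101101101000
Result 10101101101000: MSB = 1 → 11112 − 16384 = -5272.
Addends have opposite signs, so signed overflow cannot occur.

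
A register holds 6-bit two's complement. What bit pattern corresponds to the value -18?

101110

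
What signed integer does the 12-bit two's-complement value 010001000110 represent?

1094

MSB is 0, so the value is non-negative: 010001000110 = 1094.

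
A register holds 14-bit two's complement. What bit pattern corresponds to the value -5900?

10100011110100

|-5900| = 5900 = 01011100001100 in 14 bits.
Invert the bits: 10100011110011. Add 1: 10100011110100.
Check: 10100011110100 reads as 10484 − 16384 = -5900.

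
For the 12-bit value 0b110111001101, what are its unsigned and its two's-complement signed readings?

unsigned = 3533, signed = -563

Unsigned: 110111001101 = 3533.
Signed: MSB=1 → 3533 − 4096 = -563.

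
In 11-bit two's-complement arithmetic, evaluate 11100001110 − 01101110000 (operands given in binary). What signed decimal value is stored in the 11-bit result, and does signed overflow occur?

11100001110 = -242 (signed)
01101110000 = 880 (signed)
Subtract via negate-and-add: invert 01101110000 + 1 = 10010010000 (i.e. -880).
  11100001110
+ 10010010000
= 01110011110  (discard carry-out 1)
Result 01110011110: MSB = 0 → value 926.
Both addends (after negating the subtrahend) are negative but the stored result is non-negative: signed overflow. The true value -242 − 880 = -1122 lies outside [-1024, 1023].

926; overflow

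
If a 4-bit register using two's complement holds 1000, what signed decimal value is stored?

-8

MSB is 1, so the value is negative.
Invert: 0111. Add 1: 1000 = 8. So the value is −8.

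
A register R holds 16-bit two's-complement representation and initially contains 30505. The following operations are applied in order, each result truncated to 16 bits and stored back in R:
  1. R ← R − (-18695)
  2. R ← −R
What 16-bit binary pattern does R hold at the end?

0011111111010000

Start: R = 30505 = 0111011100101001.
R = 30505 − (-18695) = 49200; wraps to -16336 = 1100000000110000
R = −(-16336) = 16336 = 0011111111010000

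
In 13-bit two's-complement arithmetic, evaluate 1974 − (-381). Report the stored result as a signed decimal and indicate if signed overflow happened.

2355; no overflow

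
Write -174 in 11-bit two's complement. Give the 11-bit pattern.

11101010010

|-174| = 174 = 00010101110 in 11 bits.
Invert the bits: 11101010001. Add 1: 11101010010.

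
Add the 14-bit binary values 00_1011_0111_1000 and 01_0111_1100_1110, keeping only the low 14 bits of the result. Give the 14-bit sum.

10001101000110

  00101101111000
+ 01011111001110
= 10001101000110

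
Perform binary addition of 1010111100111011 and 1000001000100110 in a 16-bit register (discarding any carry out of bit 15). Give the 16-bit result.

0011000101100001

  1010111100111011
+ 1000001000100110
= 0011000101100001  (discard carry-out 1)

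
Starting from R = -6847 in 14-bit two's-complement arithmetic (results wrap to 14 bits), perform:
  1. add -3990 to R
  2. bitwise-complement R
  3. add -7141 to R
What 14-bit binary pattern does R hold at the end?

00111001101111

Start: R = -6847 = 10010101000001.
R = -6847 + (-3990) = -10837; wraps to 5547 = 01010110101011
R = NOT 01010110101011 = 10101001010100 = -5548
R = -5548 + (-7141) = -12689; wraps to 3695 = 00111001101111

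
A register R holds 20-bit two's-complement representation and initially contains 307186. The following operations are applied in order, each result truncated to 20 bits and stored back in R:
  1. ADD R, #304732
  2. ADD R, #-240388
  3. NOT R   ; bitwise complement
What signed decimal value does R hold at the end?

Start: R = 307186 = 01001010111111110010.
R = 307186 + 304732 = 611918; wraps to -436658 = 10010101011001001110
R = -436658 + (-240388) = -677046; wraps to 371530 = 01011010101101001010
R = NOT 01011010101101001010 = 10100101010010110101 = -371531

-371531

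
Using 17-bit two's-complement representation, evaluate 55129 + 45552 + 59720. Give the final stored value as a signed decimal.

29329

55129 + 45552 = 100681 → wraps to -30391 (11000100101001001)
-30391 + 59720 = 29329 (00111001010010001)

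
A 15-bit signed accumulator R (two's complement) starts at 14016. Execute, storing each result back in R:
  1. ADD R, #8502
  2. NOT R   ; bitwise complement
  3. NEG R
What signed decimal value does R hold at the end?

Start: R = 14016 = 011011011000000.
R = 14016 + 8502 = 22518; wraps to -10250 = 101011111110110
R = NOT 101011111110110 = 010100000001001 = 10249
R = −(10249) = -10249 = 101011111110111

-10249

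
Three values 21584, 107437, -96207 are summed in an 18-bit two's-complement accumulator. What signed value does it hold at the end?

21584 + 107437 = 129021 (011111011111111101)
129021 + (-96207) = 32814 (001000000000101110)

32814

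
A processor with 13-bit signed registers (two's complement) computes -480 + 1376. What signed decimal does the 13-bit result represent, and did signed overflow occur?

896; no overflow

-480 → 1111000100000
1376 → 0010101100000
  1111000100000
+ 0010101100000
= 0001110000000  (discard carry-out 1)
Result 0001110000000: MSB = 0 → value 896.
Addends have opposite signs, so signed overflow cannot occur.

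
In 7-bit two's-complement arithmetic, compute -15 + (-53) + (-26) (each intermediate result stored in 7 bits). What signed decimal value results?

-15 + (-53) = -68 → wraps to 60 (0111100)
60 + (-26) = 34 (0100010)

34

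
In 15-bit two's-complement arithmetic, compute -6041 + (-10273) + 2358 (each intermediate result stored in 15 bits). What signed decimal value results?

-6041 + (-10273) = -16314 (100000001000110)
-16314 + 2358 = -13956 (100100101111100)

-13956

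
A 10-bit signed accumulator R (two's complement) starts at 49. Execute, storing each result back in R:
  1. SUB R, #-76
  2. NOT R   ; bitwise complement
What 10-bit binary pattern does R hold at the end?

Start: R = 49 = 0000110001.
R = 49 − (-76) = 125 = 0001111101
R = NOT 0001111101 = 1110000010 = -126

1110000010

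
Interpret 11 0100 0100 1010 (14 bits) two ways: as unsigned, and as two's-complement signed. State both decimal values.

Unsigned: 11010001001010 = 13386.
Signed: MSB=1 → 13386 − 16384 = -2998.

unsigned = 13386, signed = -2998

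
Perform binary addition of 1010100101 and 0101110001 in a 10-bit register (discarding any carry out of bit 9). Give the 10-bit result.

0000010110

  1010100101
+ 0101110001
= 0000010110  (discard carry-out 1)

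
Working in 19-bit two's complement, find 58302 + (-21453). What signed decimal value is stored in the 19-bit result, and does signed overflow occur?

58302 → 0001110001110111110
-21453 → 1111010110000110011
  0001110001110111110
+ 1111010110000110011
= 0001000111111110001  (discard carry-out 1)
Result 0001000111111110001: MSB = 0 → value 36849.
Addends have opposite signs, so signed overflow cannot occur.

36849; no overflow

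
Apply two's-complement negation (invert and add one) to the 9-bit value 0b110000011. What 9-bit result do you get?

Invert: 001111100. Add 1: 001111101.
Check: 110000011 = -125, 001111101 = 125.

001111101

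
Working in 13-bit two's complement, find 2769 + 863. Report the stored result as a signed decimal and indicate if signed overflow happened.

3632; no overflow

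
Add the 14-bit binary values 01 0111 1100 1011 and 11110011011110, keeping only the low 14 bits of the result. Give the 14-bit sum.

01010010101001

  01011111001011
+ 11110011011110
= 01010010101001  (discard carry-out 1)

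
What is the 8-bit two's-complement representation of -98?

|-98| = 98 = 01100010 in 8 bits.
Invert the bits: 10011101. Add 1: 10011110.

10011110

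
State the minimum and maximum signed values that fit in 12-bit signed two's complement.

min = -2048, max = 2047

Minimum: −2^11 = -2048.
Maximum: 2^11 − 1 = 2047.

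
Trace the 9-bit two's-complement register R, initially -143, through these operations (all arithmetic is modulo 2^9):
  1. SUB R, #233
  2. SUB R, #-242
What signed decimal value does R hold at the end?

Start: R = -143 = 101110001.
R = -143 − 233 = -376; wraps to 136 = 010001000
R = 136 − (-242) = 378; wraps to -134 = 101111010

-134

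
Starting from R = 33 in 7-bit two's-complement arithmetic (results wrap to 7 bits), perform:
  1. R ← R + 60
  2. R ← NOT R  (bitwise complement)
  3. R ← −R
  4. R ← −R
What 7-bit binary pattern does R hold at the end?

0100010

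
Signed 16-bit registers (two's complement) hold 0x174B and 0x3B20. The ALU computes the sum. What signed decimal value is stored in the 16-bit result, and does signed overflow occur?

21099; no overflow

0x174B = 0001011101001011 = 5963 (signed)
0x3B20 = 0011101100100000 = 15136 (signed)
  0001011101001011
+ 0011101100100000
= 0101001001101011
Result 0101001001101011: MSB = 0 → value 21099.
Both addends are non-negative and so is the stored result: no signed overflow.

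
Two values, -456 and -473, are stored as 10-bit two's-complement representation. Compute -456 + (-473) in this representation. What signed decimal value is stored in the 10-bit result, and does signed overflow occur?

95; overflow

-456 → 1000111000
-473 → 1000100111
  1000111000
+ 1000100111
= 0001011111  (discard carry-out 1)
Result 0001011111: MSB = 0 → value 95.
Both addends are negative but the stored result is non-negative: signed overflow. The true value -456 + (-473) = -929 lies outside [-512, 511].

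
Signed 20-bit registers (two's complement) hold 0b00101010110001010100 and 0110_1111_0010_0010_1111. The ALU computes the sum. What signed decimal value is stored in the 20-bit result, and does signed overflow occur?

0b00101010110001010100 → 00101010110001010100 = 175188 (signed)
0110_1111_0010_0010_1111 → 01101111001000101111 = 455215 (signed)
  00101010110001010100
+ 01101111001000101111
= 10011001111010000011
Result 10011001111010000011: MSB = 1 → 630403 − 1048576 = -418173.
Both addends are non-negative but the stored result is negative: signed overflow. The true value 175188 + 455215 = 630403 lies outside [-524288, 524287].

-418173; overflow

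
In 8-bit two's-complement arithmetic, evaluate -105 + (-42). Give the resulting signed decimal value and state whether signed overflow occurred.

109; overflow

-105 → 10010111
-42 → 11010110
  10010111
+ 11010110
= 01101101  (discard carry-out 1)
Result 01101101: MSB = 0 → value 109.
Both addends are negative but the stored result is non-negative: signed overflow. The true value -105 + (-42) = -147 lies outside [-128, 127].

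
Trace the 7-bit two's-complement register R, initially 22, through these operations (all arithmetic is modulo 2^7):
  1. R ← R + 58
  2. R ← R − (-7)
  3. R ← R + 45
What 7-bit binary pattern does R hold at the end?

0000100

Start: R = 22 = 0010110.
R = 22 + 58 = 80; wraps to -48 = 1010000
R = -48 − (-7) = -41 = 1010111
R = -41 + 45 = 4 = 0000100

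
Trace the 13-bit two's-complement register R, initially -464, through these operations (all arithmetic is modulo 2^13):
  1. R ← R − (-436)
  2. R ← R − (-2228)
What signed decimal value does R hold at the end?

2200

Start: R = -464 = 1111000110000.
R = -464 − (-436) = -28 = 1111111100100
R = -28 − (-2228) = 2200 = 0100010011000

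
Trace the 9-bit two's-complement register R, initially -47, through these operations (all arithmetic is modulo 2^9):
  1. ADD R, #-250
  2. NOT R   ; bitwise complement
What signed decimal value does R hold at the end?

-216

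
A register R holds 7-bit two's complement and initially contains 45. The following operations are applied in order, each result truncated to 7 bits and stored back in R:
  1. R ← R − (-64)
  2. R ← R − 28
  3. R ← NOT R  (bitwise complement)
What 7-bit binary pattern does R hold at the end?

Start: R = 45 = 0101101.
R = 45 − (-64) = 109; wraps to -19 = 1101101
R = -19 − 28 = -47 = 1010001
R = NOT 1010001 = 0101110 = 46

0101110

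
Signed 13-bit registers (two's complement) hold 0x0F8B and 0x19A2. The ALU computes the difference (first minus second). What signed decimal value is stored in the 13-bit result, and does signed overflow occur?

-2583; overflow

0x0F8B = 0111110001011 = 3979 (signed)
0x19A2 = 1100110100010 = -1630 (signed)
Subtract via negate-and-add: invert 1100110100010 + 1 = 0011001011110 (i.e. 1630).
  0111110001011
+ 0011001011110
= 1010111101001
Result 1010111101001: MSB = 1 → 5609 − 8192 = -2583.
Both addends (after negating the subtrahend) are non-negative but the stored result is negative: signed overflow. The true value 3979 − (-1630) = 5609 lies outside [-4096, 4095].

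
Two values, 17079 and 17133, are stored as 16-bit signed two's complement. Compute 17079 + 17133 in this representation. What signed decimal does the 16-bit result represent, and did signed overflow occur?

17079 → 0100001010110111
17133 → 0100001011101101
  0100001010110111
+ 0100001011101101
= 1000010110100100
Result 1000010110100100: MSB = 1 → 34212 − 65536 = -31324.
Both addends are non-negative but the stored result is negative: signed overflow. The true value 17079 + 17133 = 34212 lies outside [-32768, 32767].

-31324; overflow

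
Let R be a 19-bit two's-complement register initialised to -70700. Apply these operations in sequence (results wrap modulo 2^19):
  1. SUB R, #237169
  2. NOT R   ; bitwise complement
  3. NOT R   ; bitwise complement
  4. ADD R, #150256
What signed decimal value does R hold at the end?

-157613

Start: R = -70700 = 1101110101111010100.
R = -70700 − 237169 = -307869; wraps to 216419 = 0110100110101100011
R = NOT 0110100110101100011 = 1001011001010011100 = -216420
R = NOT 1001011001010011100 = 0110100110101100011 = 216419
R = 216419 + 150256 = 366675; wraps to -157613 = 1011001100001010011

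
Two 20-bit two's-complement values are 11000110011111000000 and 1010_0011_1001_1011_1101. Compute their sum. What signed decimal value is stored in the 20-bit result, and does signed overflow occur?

434557; overflow

11000110011111000000 = -235584 (signed)
1010_0011_1001_1011_1101 → 10100011100110111101 = -378435 (signed)
  11000110011111000000
+ 10100011100110111101
= 01101010000101111101  (discard carry-out 1)
Result 01101010000101111101: MSB = 0 → value 434557.
Both addends are negative but the stored result is non-negative: signed overflow. The true value -235584 + (-378435) = -614019 lies outside [-524288, 524287].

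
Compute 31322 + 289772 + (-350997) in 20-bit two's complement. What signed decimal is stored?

-29903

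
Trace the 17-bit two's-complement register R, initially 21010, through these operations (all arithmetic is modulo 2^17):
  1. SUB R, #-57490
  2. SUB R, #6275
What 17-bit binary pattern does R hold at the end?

10001101000100001

Start: R = 21010 = 00101001000010010.
R = 21010 − (-57490) = 78500; wraps to -52572 = 10011001010100100
R = -52572 − 6275 = -58847 = 10001101000100001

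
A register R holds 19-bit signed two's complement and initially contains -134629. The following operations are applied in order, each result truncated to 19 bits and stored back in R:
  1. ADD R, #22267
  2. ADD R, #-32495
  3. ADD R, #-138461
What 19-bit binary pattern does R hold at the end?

0111010110101001010

Start: R = -134629 = 1011111001000011011.
R = -134629 + 22267 = -112362 = 1100100100100010110
R = -112362 + (-32495) = -144857 = 1011100101000100111
R = -144857 + (-138461) = -283318; wraps to 240970 = 0111010110101001010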